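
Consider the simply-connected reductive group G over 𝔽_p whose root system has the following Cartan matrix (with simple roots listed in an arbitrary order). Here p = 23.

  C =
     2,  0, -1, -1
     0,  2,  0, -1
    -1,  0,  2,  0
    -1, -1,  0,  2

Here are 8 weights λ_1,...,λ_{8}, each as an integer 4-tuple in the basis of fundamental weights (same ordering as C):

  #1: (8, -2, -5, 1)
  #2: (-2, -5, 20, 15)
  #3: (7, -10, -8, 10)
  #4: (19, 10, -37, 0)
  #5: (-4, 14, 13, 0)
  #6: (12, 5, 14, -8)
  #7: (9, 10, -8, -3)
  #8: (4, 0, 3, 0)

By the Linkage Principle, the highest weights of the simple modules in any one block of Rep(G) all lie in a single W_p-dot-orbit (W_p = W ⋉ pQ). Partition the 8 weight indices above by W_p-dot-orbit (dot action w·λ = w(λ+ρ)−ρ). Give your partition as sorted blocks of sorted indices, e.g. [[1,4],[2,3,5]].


A_4 Cartan matrix, 4 simple roots permuted; ρ=(1,1,1,1).

Alcove-folded reps (p=23, 8 weights, presented ϖ-order):

  1: (5, 1, 4, 1) · 2: (1, 9, 7, 2) · 3: (1, 9, 7, 2) · 4: (1, 9, 7, 2) · 5: (1, 9, 7, 2) · 6: (6, 4, 10, 2) · 7: (1, 9, 7, 2) · 8: (5, 1, 4, 1)

Linkage partition of the 8 weights (3 classes, p=23):

[[1, 8], [2, 3, 4, 5, 7], [6]]


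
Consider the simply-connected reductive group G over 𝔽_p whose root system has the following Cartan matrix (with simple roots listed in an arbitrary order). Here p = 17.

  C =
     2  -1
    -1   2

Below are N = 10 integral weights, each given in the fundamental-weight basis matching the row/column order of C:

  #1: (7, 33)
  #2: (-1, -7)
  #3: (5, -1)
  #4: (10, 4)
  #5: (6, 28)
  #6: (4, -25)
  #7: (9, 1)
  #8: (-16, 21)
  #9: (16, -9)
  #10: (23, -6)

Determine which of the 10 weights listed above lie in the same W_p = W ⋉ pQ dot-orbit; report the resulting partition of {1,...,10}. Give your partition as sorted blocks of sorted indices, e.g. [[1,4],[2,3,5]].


Cartan matrix: type A_2 (|W|=6); un-permuting the 2 rows.

λ_j+ρ reflected into Ā_17 (⟨·,θ^∨⟩≤17); 2-tuples as given:

  1: (9, 8) · 2: (6, 0) · 3: (6, 0) · 4: (11, 5) · 5: (10, 2) · 6: (10, 2) · 7: (10, 2) · 8: (10, 2) · 9: (9, 8) · 10: (10, 2)

Linkage partition of the 10 weights (4 classes, p=17):

[[1, 9], [2, 3], [4], [5, 6, 7, 8, 10]]


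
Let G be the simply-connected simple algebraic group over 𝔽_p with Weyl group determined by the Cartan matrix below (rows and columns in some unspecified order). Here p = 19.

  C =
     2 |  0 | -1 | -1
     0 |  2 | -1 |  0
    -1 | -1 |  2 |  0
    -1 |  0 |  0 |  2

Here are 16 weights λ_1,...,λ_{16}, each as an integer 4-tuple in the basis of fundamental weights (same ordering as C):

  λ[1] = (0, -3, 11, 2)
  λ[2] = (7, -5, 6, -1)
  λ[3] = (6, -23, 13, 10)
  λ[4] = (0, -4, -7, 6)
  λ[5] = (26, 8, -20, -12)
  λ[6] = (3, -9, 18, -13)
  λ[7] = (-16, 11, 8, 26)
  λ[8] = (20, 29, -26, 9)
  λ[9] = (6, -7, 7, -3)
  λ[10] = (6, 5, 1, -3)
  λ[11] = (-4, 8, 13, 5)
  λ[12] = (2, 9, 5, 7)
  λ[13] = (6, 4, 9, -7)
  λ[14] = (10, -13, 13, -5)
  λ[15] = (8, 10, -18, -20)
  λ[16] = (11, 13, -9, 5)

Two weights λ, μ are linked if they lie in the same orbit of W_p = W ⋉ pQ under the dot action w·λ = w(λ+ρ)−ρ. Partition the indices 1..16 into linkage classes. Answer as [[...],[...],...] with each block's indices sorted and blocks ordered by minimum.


Root system A_4: the 4×4 matrix C matches after relabeling.

Each λ_j+ρ reduced to Ā_19; 4-tuples below use C's row order:

  λ_1+ρ ↦ (1, 2, 10, 3);  λ_2+ρ ↦ (8, 4, 3, 0);  λ_3+ρ ↦ (2, 1, 5, 1);  λ_4+ρ ↦ (2, 1, 5, 1);  λ_5+ρ ↦ (3, 2, 6, 0);  λ_6+ρ ↦ (8, 4, 3, 0);  λ_7+ρ ↦ (5, 6, 2, 2);  λ_8+ρ ↦ (5, 6, 2, 2);  λ_9+ρ ↦ (5, 6, 2, 2);  λ_10+ρ ↦ (5, 6, 2, 2);  λ_11+ρ ↦ (1, 2, 10, 3);  λ_12+ρ ↦ (3, 2, 6, 0);  λ_13+ρ ↦ (1, 2, 10, 3);  λ_14+ρ ↦ (5, 6, 2, 2);  λ_15+ρ ↦ (3, 2, 6, 0);  λ_16+ρ ↦ (4, 1, 8, 1)

Partition of {1..16} into 6 W_19-dot-orbits:

[[1, 11, 13], [2, 6], [3, 4], [5, 12, 15], [7, 8, 9, 10, 14], [16]]


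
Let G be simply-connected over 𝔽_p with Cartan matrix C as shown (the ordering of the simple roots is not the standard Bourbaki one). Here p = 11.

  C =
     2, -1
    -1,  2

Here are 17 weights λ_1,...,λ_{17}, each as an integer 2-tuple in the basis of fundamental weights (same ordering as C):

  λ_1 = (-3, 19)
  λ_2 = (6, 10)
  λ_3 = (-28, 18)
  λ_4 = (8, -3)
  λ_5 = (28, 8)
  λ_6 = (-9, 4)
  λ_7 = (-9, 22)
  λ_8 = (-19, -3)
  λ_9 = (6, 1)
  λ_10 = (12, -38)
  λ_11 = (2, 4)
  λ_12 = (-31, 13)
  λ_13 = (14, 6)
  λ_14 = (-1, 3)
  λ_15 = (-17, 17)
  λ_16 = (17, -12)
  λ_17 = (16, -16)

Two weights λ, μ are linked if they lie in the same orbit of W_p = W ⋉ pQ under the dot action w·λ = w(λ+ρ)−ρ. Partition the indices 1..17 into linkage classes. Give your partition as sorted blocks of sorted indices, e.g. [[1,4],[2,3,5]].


Type A_2, rank 2, |W|=6; reorder rows/cols to standard.

Each λ_j+ρ reduced to Ā_11; 2-tuples below use C's row order:

    λ_1 → (7, 2)
    λ_2 → (0, 4)
    λ_3 → (5, 3)
    λ_4 → (7, 2)
    λ_5 → (4, 5)
    λ_6 → (5, 3)
    λ_7 → (3, 1)
    λ_8 → (7, 2)
    λ_9 → (7, 2)
    λ_10 → (7, 2)
    λ_11 → (3, 5)
    λ_12 → (3, 5)
    λ_13 → (0, 4)
    λ_14 → (0, 4)
    λ_15 → (4, 5)
    λ_16 → (0, 4)
    λ_17 → (4, 5)

6 distinct reps among the 17 weights ⇒ 6 W_11-linkage classes:

[[1, 4, 8, 9, 10], [2, 13, 14, 16], [3, 6], [5, 15, 17], [7], [11, 12]]


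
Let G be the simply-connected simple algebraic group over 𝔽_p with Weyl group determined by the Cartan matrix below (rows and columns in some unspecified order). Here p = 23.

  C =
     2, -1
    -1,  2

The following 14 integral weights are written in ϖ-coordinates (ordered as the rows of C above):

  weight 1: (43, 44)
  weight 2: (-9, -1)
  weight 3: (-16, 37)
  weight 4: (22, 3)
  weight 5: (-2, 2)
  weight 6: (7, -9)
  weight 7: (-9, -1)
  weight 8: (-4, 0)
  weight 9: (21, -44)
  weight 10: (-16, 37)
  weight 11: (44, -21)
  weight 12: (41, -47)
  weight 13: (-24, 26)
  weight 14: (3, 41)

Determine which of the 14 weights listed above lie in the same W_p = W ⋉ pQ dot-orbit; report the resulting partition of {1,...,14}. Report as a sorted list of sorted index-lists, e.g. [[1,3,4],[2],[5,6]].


Cartan matrix: type A_2 (|W|=6); un-permuting the 2 rows.

Ā_23 reps of the 14 weights (A_2, coords as presented):

  1: (1, 2);  2: (0, 8);  3: (0, 8);  4: (19, 0);  5: (1, 2);  6: (0, 8);  7: (0, 8);  8: (1, 2);  9: (1, 2);  10: (0, 8);  11: (1, 2);  12: (19, 0);  13: (19, 0);  14: (19, 0)

3 distinct reps among the 14 weights ⇒ 3 W_23-linkage classes:

[[1, 5, 8, 9, 11], [2, 3, 6, 7, 10], [4, 12, 13, 14]]


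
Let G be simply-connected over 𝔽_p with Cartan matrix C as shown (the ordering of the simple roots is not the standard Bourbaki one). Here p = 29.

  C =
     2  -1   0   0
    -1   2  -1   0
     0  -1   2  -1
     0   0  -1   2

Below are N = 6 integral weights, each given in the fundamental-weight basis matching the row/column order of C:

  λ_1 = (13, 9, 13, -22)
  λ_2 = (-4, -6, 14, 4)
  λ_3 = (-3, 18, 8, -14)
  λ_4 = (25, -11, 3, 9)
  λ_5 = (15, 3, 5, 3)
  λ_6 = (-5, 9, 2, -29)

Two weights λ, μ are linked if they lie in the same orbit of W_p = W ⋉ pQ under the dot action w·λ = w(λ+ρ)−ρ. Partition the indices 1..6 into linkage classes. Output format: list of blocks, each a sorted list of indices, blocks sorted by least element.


Type A_4, rank 4, |W|=120; reorder rows/cols to standard.

W_29-reps of the 6 weights in Ā_29 (same 4-coord order as C):

    λ_1+ρ ↦ (5, 3, 7, 5)
    λ_2+ρ ↦ (5, 3, 7, 5)
    λ_3+ρ ↦ (2, 13, 4, 9)
    λ_4+ρ ↦ (15, 4, 6, 3)
    λ_5+ρ ↦ (15, 4, 6, 3)
    λ_6+ρ ↦ (15, 4, 6, 3)

Linkage partition of the 6 weights (3 classes, p=29):

[[1, 2], [3], [4, 5, 6]]


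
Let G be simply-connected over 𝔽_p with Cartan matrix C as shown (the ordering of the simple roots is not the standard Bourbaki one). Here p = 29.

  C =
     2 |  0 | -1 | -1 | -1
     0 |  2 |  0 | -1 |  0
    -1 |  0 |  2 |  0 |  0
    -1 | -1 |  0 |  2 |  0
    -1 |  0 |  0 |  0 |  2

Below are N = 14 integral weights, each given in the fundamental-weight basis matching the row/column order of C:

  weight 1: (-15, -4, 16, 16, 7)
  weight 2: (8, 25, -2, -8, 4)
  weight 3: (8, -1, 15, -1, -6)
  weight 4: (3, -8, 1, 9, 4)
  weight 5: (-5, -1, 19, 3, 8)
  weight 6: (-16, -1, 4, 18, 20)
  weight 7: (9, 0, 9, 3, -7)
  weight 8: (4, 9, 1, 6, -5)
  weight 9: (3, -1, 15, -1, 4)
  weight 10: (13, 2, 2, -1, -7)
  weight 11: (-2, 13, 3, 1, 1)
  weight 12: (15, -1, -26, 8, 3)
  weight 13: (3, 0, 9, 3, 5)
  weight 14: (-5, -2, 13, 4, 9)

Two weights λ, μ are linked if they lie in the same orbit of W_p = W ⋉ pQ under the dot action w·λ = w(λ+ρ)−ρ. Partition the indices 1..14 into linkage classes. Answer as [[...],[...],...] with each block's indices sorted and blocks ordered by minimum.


D_5 Cartan matrix, 5 simple roots permuted; ρ=(1,1,1,1,1).

Each λ_j+ρ reduced to Ā_29; 5-tuples below use C's row order:

    [1] (8, 3, 3, 0, 6)
    [2] (1, 14, 3, 1, 1)
    [3] (4, 0, 16, 0, 5)
    [4] (4, 7, 2, 3, 5)
    [5] (4, 0, 16, 0, 5)
    [6] (4, 1, 10, 0, 6)
    [7] (4, 1, 10, 0, 6)
    [8] (1, 10, 2, 4, 4)
    [9] (4, 0, 16, 0, 5)
    [10] (8, 3, 3, 0, 6)
    [11] (1, 14, 3, 1, 1)
    [12] (4, 0, 16, 0, 5)
    [13] (4, 1, 10, 0, 6)
    [14] (4, 1, 10, 0, 6)

Grouping the 14 weights by Ā_29-representative: 6 linkage classes.

[[1, 10], [2, 11], [3, 5, 9, 12], [4], [6, 7, 13, 14], [8]]


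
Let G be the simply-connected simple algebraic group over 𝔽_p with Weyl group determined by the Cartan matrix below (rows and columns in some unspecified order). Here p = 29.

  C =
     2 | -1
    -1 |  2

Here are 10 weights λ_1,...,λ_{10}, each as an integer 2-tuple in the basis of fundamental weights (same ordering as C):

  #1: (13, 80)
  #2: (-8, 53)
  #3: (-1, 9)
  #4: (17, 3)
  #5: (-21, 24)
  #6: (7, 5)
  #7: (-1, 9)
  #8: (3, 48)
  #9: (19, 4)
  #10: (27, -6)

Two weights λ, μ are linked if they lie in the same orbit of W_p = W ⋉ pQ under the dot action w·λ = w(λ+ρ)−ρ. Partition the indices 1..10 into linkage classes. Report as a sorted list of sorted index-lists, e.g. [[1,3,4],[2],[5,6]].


Type A_2, rank 2, |W|=6; reorder rows/cols to standard.

Alcove-folded reps (p=29, 10 weights, presented ϖ-order):

    λ_1 → (8, 6)
    λ_2 → (18, 4)
    λ_3 → (0, 10)
    λ_4 → (18, 4)
    λ_5 → (20, 5)
    λ_6 → (8, 6)
    λ_7 → (0, 10)
    λ_8 → (20, 5)
    λ_9 → (20, 5)
    λ_10 → (23, 5)

The 10 indices split into 5 linkage classes (same alcove rep ⇔ same W_29-dot-orbit):

[[1, 6], [2, 4], [3, 7], [5, 8, 9], [10]]


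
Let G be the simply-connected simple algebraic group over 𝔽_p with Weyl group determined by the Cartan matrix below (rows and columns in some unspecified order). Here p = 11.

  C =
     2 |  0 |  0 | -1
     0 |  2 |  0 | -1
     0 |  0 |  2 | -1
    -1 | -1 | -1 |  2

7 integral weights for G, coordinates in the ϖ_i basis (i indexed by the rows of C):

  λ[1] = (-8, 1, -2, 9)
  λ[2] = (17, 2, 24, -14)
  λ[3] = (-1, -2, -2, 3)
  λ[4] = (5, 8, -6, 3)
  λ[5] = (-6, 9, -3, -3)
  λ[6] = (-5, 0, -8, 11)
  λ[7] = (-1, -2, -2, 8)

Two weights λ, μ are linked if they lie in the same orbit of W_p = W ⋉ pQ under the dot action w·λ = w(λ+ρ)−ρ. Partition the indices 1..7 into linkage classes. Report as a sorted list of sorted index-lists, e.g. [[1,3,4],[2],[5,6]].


C ↔ D_4 under row/col permutation; |W(D_4)| = 192.

W_11-reps of the 7 weights in Ā_11 (same 4-coord order as C):

    [1] (6, 1, 0, 1)
    [2] (0, 1, 1, 2)
    [3] (0, 1, 1, 2)
    [4] (2, 1, 3, 2)
    [5] (2, 1, 5, 1)
    [6] (2, 1, 5, 1)
    [7] (0, 1, 1, 2)

Grouping the 7 weights by Ā_11-representative: 4 linkage classes.

[[1], [2, 3, 7], [4], [5, 6]]


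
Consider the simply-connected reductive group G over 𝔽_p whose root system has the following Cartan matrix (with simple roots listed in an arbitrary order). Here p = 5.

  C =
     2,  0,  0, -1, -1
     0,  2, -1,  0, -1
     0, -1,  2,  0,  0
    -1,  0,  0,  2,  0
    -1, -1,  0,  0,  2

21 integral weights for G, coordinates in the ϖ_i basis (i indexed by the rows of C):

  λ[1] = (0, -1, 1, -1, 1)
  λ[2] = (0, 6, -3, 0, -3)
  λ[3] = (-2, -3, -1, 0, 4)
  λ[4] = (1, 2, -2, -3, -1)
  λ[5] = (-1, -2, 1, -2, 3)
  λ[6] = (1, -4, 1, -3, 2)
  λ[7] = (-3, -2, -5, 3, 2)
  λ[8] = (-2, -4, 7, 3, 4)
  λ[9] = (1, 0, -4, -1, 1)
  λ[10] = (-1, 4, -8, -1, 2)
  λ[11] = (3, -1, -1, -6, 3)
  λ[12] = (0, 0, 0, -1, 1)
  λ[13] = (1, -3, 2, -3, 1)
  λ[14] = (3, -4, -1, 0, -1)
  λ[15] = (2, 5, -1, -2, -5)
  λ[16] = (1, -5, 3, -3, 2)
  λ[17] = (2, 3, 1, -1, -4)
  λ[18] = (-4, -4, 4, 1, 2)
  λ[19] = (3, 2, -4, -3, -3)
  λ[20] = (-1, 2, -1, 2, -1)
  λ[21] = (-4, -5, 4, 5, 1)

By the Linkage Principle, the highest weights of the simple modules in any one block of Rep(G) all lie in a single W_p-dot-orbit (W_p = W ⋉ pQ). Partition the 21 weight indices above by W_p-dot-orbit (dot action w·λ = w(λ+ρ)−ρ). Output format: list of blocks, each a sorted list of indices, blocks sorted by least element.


Cartan matrix: type A_5 (|W|=720); un-permuting the 5 rows.

Ā_5 reps of the 21 weights (A_5, coords as presented):

  λ_1+ρ ↦ (1, 0, 2, 0, 2) · λ_2+ρ ↦ (1, 3, 0, 1, 0) · λ_3+ρ ↦ (1, 0, 2, 0, 2) · λ_4+ρ ↦ (0, 2, 1, 2, 0) · λ_5+ρ ↦ (1, 1, 1, 0, 2) · λ_6+ρ ↦ (0, 2, 1, 2, 0) · λ_7+ρ ↦ (2, 0, 1, 0, 2) · λ_8+ρ ↦ (1, 3, 0, 1, 0) · λ_9+ρ ↦ (2, 2, 1, 0, 0) · λ_10+ρ ↦ (1, 0, 2, 0, 2) · λ_11+ρ ↦ (1, 3, 0, 1, 0) · λ_12+ρ ↦ (1, 1, 1, 0, 2) · λ_13+ρ ↦ (0, 2, 1, 2, 0) · λ_14+ρ ↦ (1, 3, 0, 1, 0) · λ_15+ρ ↦ (1, 1, 1, 0, 2) · λ_16+ρ ↦ (1, 3, 0, 1, 0) · λ_17+ρ ↦ (1, 1, 1, 0, 2) · λ_18+ρ ↦ (1, 0, 2, 0, 2) · λ_19+ρ ↦ (0, 2, 1, 2, 0) · λ_20+ρ ↦ (0, 2, 1, 2, 0) · λ_21+ρ ↦ (2, 0, 1, 0, 2)

6 distinct reps among the 21 weights ⇒ 6 W_5-linkage classes:

[[1, 3, 10, 18], [2, 8, 11, 14, 16], [4, 6, 13, 19, 20], [5, 12, 15, 17], [7, 21], [9]]


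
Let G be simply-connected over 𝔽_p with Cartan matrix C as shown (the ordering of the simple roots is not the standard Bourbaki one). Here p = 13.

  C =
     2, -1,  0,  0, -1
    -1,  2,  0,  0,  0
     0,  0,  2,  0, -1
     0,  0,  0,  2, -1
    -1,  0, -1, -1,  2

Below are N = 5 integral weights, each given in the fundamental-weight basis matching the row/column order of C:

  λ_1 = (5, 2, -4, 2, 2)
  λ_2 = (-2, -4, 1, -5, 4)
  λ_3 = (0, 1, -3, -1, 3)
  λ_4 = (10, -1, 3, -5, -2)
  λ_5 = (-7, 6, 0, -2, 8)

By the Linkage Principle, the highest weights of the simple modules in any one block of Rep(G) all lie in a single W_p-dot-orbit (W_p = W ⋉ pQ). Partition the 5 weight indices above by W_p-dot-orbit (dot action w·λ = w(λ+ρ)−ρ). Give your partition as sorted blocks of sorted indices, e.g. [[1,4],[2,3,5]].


Cartan matrix: type D_5 (|W|=1920); un-permuting the 5 rows.

λ_j+ρ reflected into Ā_13 (⟨·,θ^∨⟩≤13); 5-tuples as given:

  1: (0, 1, 1, 1, 2) · 2: (0, 1, 1, 1, 2) · 3: (1, 2, 2, 0, 2) · 4: (0, 1, 1, 1, 2) · 5: (0, 1, 1, 1, 2)

Linkage partition of the 5 weights (2 classes, p=13):

[[1, 2, 4, 5], [3]]


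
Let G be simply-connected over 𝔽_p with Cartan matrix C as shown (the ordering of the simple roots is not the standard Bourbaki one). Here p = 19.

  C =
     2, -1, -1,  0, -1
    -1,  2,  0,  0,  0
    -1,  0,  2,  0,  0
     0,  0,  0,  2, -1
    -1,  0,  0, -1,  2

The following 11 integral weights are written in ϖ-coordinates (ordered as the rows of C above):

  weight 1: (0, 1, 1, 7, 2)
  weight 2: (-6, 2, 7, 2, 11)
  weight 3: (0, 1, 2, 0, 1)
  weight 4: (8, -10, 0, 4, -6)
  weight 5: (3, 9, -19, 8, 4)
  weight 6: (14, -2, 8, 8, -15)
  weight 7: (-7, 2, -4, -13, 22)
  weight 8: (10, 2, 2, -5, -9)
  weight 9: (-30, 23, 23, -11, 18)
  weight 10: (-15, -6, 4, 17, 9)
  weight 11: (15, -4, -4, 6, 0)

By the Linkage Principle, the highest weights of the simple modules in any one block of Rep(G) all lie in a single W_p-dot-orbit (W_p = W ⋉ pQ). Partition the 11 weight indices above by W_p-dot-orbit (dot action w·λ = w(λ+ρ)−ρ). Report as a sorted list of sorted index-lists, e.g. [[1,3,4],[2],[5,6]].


Root system D_5: the 5×5 matrix C matches after relabeling.

Each λ_j+ρ reduced to Ā_19; 5-tuples below use C's row order:

    λ_1+ρ ↦ (1, 2, 2, 8, 2)
    λ_2+ρ ↦ (1, 2, 3, 1, 2)
    λ_3+ρ ↦ (1, 2, 3, 1, 2)
    λ_4+ρ ↦ (1, 4, 4, 0, 0)
    λ_5+ρ ↦ (1, 4, 4, 0, 0)
    λ_6+ρ ↦ (1, 4, 4, 0, 0)
    λ_7+ρ ↦ (1, 2, 2, 8, 2)
    λ_8+ρ ↦ (1, 2, 2, 8, 2)
    λ_9+ρ ↦ (1, 4, 4, 0, 0)
    λ_10+ρ ↦ (1, 4, 4, 0, 0)
    λ_11+ρ ↦ (1, 2, 2, 8, 2)

Linkage partition of the 11 weights (3 classes, p=19):

[[1, 7, 8, 11], [2, 3], [4, 5, 6, 9, 10]]


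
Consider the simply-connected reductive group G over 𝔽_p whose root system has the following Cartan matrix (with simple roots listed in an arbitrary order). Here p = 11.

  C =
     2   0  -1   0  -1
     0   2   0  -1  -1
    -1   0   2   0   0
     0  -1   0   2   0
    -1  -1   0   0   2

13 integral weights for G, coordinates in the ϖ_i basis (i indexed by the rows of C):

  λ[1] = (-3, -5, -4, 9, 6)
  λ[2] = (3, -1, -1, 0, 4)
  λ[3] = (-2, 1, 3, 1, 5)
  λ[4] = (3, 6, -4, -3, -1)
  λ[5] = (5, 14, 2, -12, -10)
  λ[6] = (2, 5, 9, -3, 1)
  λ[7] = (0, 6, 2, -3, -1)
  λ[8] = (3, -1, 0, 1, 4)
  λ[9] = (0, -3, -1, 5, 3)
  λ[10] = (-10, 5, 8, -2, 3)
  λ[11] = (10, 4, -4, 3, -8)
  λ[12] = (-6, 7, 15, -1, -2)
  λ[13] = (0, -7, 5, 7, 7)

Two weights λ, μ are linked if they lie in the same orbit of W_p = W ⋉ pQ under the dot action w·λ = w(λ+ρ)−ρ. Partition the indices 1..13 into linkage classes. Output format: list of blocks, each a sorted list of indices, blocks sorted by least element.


C ↔ A_5 under row/col permutation; |W(A_5)| = 720.

λ_j+ρ reflected into Ā_11 (⟨·,θ^∨⟩≤11); 5-tuples as given:

    1: (1, 2, 0, 4, 2)
    2: (4, 0, 0, 1, 5)
    3: (1, 2, 1, 0, 5)
    4: (1, 5, 3, 2, 0)
    5: (1, 5, 3, 2, 0)
    6: (1, 2, 0, 4, 2)
    7: (1, 5, 3, 2, 0)
    8: (4, 0, 0, 1, 5)
    9: (1, 2, 0, 4, 2)
    10: (4, 0, 0, 1, 5)
    11: (1, 2, 1, 0, 5)
    12: (1, 5, 3, 2, 0)
    13: (1, 2, 0, 4, 2)

Partition of {1..13} into 4 W_11-dot-orbits:

[[1, 6, 9, 13], [2, 8, 10], [3, 11], [4, 5, 7, 12]]


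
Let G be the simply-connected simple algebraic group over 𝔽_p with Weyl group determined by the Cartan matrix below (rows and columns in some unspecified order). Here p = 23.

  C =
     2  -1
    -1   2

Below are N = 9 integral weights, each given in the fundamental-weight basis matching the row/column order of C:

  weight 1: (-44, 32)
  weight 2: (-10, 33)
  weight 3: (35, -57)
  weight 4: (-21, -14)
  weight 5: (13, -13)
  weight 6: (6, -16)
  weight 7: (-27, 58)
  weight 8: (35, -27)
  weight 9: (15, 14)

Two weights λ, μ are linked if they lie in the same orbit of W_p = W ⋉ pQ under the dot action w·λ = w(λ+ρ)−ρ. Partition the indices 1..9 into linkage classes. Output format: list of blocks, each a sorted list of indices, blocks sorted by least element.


Dynkin diagram of C (from the 2 off-diagonal −1 entries): A_2.

λ_j+ρ reflected into Ā_23 (⟨·,θ^∨⟩≤23); 2-tuples as given:

  1: (3, 10)
  2: (2, 12)
  3: (3, 10)
  4: (3, 10)
  5: (2, 12)
  6: (8, 7)
  7: (3, 10)
  8: (3, 10)
  9: (8, 7)

Linkage partition of the 9 weights (3 classes, p=23):

[[1, 3, 4, 7, 8], [2, 5], [6, 9]]


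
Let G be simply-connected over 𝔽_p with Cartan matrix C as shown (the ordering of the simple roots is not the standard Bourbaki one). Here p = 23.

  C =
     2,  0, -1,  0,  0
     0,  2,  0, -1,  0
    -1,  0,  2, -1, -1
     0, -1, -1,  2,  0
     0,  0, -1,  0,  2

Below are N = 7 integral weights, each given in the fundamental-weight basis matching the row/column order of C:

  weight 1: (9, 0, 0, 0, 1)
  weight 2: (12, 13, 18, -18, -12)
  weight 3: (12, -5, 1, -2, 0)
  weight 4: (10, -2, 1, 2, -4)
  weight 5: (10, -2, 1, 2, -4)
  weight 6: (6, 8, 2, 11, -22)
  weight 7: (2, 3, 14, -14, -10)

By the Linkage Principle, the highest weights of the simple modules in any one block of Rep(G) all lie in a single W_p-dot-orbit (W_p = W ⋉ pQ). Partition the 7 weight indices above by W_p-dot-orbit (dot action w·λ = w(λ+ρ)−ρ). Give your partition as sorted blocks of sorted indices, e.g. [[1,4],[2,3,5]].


Root system D_5: the 5×5 matrix C matches after relabeling.

W_23-reps of the 7 weights in Ā_23 (same 5-coord order as C):

    [1] (10, 1, 1, 1, 2)
    [2] (4, 6, 0, 3, 2)
    [3] (10, 1, 1, 1, 2)
    [4] (10, 1, 1, 1, 2)
    [5] (10, 1, 1, 1, 2)
    [6] (10, 1, 1, 1, 2)
    [7] (4, 6, 0, 3, 2)

Partition of {1..7} into 2 W_23-dot-orbits:

[[1, 3, 4, 5, 6], [2, 7]]


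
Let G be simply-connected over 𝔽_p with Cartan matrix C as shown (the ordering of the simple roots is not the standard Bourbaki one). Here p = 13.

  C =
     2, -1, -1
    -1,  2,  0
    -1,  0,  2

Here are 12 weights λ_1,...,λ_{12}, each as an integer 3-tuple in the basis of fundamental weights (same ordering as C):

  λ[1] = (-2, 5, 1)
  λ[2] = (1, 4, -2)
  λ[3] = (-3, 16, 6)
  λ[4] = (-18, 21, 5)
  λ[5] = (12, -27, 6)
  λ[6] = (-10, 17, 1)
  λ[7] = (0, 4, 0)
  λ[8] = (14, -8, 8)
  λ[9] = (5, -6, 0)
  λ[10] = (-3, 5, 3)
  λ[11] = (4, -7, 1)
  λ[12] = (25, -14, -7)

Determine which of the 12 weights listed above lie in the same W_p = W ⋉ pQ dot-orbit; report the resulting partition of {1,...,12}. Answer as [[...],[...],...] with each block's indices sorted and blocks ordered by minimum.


Root system A_3: the 3×3 matrix C matches after relabeling.

Each λ_j+ρ reduced to Ā_13; 3-tuples below use C's row order:

  λ_1+ρ ↦ (1, 5, 1);  λ_2+ρ ↦ (1, 5, 1);  λ_3+ρ ↦ (2, 4, 2);  λ_4+ρ ↦ (2, 4, 2);  λ_5+ρ ↦ (0, 0, 7);  λ_6+ρ ↦ (2, 4, 2);  λ_7+ρ ↦ (1, 5, 1);  λ_8+ρ ↦ (2, 4, 2);  λ_9+ρ ↦ (1, 5, 1);  λ_10+ρ ↦ (2, 4, 2);  λ_11+ρ ↦ (1, 5, 1);  λ_12+ρ ↦ (0, 0, 7)

Grouping the 12 weights by Ā_13-representative: 3 linkage classes.

[[1, 2, 7, 9, 11], [3, 4, 6, 8, 10], [5, 12]]


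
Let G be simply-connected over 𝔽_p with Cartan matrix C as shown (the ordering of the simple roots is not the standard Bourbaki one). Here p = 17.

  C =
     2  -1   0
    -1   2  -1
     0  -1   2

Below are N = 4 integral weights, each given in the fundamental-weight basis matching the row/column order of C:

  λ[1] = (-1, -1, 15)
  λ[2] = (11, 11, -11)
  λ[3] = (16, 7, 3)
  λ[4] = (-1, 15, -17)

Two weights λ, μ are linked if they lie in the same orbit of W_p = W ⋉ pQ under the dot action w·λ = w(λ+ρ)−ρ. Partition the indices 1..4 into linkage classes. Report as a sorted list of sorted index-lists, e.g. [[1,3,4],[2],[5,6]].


Root system A_3: the 3×3 matrix C matches after relabeling.

λ_j+ρ reflected into Ā_17 (⟨·,θ^∨⟩≤17); 3-tuples as given:

  [1] (0, 0, 16);  [2] (5, 2, 3);  [3] (5, 0, 8);  [4] (0, 0, 16)

These 4 weights hit 3 W_17-dot-orbits; sizes (2, 1, 1):

[[1, 4], [2], [3]]


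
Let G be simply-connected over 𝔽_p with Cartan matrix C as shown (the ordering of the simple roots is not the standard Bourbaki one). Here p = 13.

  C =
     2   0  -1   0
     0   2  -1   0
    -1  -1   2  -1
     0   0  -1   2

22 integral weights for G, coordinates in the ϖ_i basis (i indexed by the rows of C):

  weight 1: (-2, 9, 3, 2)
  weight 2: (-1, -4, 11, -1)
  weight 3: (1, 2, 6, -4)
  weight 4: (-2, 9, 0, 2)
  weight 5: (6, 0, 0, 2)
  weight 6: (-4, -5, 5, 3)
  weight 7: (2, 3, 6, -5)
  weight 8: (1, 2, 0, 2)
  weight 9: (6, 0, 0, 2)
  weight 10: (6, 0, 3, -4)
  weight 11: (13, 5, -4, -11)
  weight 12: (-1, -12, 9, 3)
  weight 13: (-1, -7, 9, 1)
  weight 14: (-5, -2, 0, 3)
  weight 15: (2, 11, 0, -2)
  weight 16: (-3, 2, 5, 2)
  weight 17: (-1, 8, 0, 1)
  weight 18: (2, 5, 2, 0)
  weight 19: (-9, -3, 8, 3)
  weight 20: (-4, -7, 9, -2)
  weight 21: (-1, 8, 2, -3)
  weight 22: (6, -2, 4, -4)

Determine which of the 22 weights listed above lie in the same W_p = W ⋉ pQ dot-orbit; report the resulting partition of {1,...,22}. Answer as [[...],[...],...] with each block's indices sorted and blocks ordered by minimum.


Cartan matrix: type D_4 (|W|=192); un-permuting the 4 rows.

W_13-reps of the 22 weights in Ā_13 (same 4-coord order as C):

  λ_1 → (3, 6, 0, 1)
  λ_2 → (0, 3, 1, 0)
  λ_3 → (2, 3, 1, 3)
  λ_4 → (0, 9, 1, 2)
  λ_5 → (7, 1, 1, 3)
  λ_6 → (2, 3, 1, 3)
  λ_7 → (2, 3, 1, 3)
  λ_8 → (2, 3, 1, 3)
  λ_9 → (7, 1, 1, 3)
  λ_10 → (7, 1, 1, 3)
  λ_11 → (0, 6, 1, 2)
  λ_12 → (0, 9, 1, 2)
  λ_13 → (0, 6, 1, 2)
  λ_14 → (0, 3, 1, 0)
  λ_15 → (0, 9, 1, 2)
  λ_16 → (2, 3, 1, 3)
  λ_17 → (0, 9, 1, 2)
  λ_18 → (3, 6, 0, 1)
  λ_19 → (7, 1, 1, 3)
  λ_20 → (3, 6, 0, 1)
  λ_21 → (0, 9, 1, 2)
  λ_22 → (7, 1, 1, 3)

Partition of {1..22} into 6 W_13-dot-orbits:

[[1, 18, 20], [2, 14], [3, 6, 7, 8, 16], [4, 12, 15, 17, 21], [5, 9, 10, 19, 22], [11, 13]]


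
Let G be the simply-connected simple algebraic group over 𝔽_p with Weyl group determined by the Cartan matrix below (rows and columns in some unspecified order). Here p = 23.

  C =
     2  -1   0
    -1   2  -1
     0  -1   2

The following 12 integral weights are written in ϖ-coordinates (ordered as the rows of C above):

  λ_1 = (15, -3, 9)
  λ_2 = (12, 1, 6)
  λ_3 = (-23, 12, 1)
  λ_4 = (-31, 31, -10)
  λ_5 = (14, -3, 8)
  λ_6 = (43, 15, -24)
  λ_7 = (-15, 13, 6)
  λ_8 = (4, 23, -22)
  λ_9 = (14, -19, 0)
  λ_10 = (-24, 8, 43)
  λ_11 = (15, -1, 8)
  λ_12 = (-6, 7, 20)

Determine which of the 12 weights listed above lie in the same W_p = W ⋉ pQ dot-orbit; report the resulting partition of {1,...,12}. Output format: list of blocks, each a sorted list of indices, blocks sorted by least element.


Type A_3, rank 3, |W|=24; reorder rows/cols to standard.

W_23-reps of the 12 weights in Ā_23 (same 3-coord order as C):

  [1] (13, 2, 7)
  [2] (13, 2, 7)
  [3] (13, 2, 7)
  [4] (14, 0, 7)
  [5] (13, 2, 7)
  [6] (14, 0, 7)
  [7] (14, 0, 7)
  [8] (1, 2, 15)
  [9] (1, 2, 15)
  [10] (14, 0, 7)
  [11] (14, 0, 7)
  [12] (1, 2, 15)

Grouping the 12 weights by Ā_23-representative: 3 linkage classes.

[[1, 2, 3, 5], [4, 6, 7, 10, 11], [8, 9, 12]]


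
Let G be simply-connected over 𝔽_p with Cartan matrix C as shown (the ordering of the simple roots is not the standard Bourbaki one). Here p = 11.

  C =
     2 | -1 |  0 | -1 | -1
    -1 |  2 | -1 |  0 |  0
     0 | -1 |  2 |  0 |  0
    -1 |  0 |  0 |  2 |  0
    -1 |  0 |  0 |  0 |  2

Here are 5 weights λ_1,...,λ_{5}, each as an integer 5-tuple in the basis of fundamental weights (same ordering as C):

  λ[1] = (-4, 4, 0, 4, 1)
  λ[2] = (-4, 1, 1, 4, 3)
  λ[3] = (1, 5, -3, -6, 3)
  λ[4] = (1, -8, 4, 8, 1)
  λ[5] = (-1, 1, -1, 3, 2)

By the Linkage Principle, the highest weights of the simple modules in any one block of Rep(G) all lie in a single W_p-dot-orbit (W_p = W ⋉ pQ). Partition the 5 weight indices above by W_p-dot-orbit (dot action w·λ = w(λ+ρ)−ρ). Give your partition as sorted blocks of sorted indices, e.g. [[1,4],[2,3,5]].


D_5 Cartan matrix, 5 simple roots permuted; ρ=(1,1,1,1,1).

Ā_11 reps of the 5 weights (D_5, coords as presented):

  [1] (2, 1, 1, 2, 1);  [2] (2, 1, 1, 2, 1);  [3] (2, 1, 1, 2, 1);  [4] (0, 2, 0, 4, 3);  [5] (0, 2, 0, 4, 3)

The 5 indices split into 2 linkage classes (same alcove rep ⇔ same W_11-dot-orbit):

[[1, 2, 3], [4, 5]]


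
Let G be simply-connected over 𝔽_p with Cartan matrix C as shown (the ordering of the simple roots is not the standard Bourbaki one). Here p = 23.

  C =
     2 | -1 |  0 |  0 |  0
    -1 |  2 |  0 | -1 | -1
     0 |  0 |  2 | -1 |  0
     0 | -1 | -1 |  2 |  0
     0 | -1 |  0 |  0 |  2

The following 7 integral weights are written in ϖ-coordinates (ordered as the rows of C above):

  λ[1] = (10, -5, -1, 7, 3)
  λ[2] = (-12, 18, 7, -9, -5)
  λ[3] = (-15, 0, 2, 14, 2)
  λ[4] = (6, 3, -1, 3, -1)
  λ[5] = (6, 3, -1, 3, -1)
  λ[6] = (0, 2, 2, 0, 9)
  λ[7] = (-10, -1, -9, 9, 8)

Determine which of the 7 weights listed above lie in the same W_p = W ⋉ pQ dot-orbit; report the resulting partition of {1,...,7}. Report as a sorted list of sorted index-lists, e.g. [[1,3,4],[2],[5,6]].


Dynkin diagram of C (from the 8 off-diagonal −1 entries): D_5.

Alcove-folded reps (p=23, 7 weights, presented ϖ-order):

  λ_1 → (7, 4, 0, 4, 0)
  λ_2 → (7, 4, 0, 4, 0)
  λ_3 → (1, 3, 3, 1, 10)
  λ_4 → (7, 4, 0, 4, 0)
  λ_5 → (7, 4, 0, 4, 0)
  λ_6 → (1, 3, 3, 1, 10)
  λ_7 → (0, 2, 1, 7, 0)

These 7 weights hit 3 W_23-dot-orbits; sizes (4, 2, 1):

[[1, 2, 4, 5], [3, 6], [7]]


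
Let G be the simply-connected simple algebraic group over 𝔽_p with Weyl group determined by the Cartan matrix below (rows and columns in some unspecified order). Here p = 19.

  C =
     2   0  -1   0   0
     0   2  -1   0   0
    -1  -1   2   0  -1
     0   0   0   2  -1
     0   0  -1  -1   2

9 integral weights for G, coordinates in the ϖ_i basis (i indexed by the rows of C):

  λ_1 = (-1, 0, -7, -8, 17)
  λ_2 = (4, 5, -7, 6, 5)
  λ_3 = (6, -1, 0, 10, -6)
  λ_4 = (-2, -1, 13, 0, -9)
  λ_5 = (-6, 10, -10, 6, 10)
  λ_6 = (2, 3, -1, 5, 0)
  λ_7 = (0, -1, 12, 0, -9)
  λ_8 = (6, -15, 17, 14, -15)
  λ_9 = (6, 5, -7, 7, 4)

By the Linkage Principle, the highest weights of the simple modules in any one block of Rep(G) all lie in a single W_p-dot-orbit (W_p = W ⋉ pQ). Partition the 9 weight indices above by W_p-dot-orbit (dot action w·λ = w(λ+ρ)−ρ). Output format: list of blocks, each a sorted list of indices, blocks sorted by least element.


Dynkin diagram of C (from the 8 off-diagonal −1 entries): D_5.

Alcove-folded reps (p=19, 9 weights, presented ϖ-order):

  1: (1, 0, 5, 7, 0)
  2: (1, 0, 5, 7, 0)
  3: (3, 4, 0, 6, 1)
  4: (1, 0, 5, 7, 0)
  5: (8, 2, 1, 4, 1)
  6: (3, 4, 0, 6, 1)
  7: (1, 0, 5, 7, 0)
  8: (3, 4, 0, 6, 1)
  9: (1, 0, 5, 7, 0)

3 distinct reps among the 9 weights ⇒ 3 W_19-linkage classes:

[[1, 2, 4, 7, 9], [3, 6, 8], [5]]


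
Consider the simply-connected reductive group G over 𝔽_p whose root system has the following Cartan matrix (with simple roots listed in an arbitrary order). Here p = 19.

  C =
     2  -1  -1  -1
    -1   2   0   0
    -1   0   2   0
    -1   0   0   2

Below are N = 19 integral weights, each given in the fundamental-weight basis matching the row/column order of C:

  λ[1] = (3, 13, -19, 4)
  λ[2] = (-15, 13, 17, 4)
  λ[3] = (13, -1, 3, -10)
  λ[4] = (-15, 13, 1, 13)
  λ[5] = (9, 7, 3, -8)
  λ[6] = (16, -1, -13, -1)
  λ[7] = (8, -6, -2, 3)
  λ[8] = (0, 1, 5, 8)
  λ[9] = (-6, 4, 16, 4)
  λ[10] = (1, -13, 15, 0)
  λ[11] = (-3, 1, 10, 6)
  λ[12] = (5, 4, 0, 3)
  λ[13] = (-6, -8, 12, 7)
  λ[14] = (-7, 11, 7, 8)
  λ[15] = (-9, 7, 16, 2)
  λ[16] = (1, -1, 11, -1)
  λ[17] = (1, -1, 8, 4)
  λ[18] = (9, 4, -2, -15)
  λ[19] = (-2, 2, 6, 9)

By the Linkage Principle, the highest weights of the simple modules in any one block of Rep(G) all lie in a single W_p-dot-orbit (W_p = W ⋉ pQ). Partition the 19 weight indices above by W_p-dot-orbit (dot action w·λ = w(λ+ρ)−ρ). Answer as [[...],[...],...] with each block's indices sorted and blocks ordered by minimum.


Type D_4, rank 4, |W|=192; reorder rows/cols to standard.

Alcove-folded reps (p=19, 19 weights, presented ϖ-order):

    [1] (1, 0, 4, 9)
    [2] (1, 0, 4, 9)
    [3] (1, 0, 4, 9)
    [4] (2, 0, 12, 0)
    [5] (3, 5, 1, 4)
    [6] (2, 0, 12, 0)
    [7] (3, 5, 1, 4)
    [8] (1, 2, 6, 9)
    [9] (2, 0, 12, 0)
    [10] (1, 2, 6, 9)
    [11] (2, 0, 9, 5)
    [12] (3, 5, 1, 4)
    [13] (3, 5, 1, 4)
    [14] (2, 6, 2, 3)
    [15] (2, 0, 9, 5)
    [16] (2, 0, 12, 0)
    [17] (2, 0, 9, 5)
    [18] (1, 0, 4, 9)
    [19] (1, 2, 6, 9)

6 distinct reps among the 19 weights ⇒ 6 W_19-linkage classes:

[[1, 2, 3, 18], [4, 6, 9, 16], [5, 7, 12, 13], [8, 10, 19], [11, 15, 17], [14]]


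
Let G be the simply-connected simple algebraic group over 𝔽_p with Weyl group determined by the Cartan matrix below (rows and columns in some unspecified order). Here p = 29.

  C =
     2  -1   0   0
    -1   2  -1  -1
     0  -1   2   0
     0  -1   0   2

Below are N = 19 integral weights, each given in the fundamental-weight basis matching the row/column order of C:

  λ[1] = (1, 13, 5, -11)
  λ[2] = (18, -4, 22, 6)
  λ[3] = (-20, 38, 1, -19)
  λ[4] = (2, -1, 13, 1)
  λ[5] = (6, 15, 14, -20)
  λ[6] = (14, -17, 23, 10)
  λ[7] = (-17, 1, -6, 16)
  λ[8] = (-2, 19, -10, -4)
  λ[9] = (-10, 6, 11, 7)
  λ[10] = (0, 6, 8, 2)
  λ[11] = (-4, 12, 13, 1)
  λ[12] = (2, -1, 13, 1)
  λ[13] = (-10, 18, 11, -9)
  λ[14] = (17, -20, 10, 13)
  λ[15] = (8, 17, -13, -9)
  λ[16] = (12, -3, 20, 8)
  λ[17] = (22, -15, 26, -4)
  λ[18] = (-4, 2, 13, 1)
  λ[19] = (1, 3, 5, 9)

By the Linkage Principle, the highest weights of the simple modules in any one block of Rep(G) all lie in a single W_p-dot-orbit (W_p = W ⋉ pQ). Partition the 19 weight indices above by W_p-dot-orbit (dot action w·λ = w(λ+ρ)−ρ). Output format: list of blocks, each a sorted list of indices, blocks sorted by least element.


D_4 Cartan matrix, 4 simple roots permuted; ρ=(1,1,1,1).

Folding the 19 weights λ_j+ρ into Ā_29 (reps in the given 4-coord order):

  1: (2, 4, 6, 10);  2: (2, 4, 6, 10);  3: (7, 2, 10, 6);  4: (3, 0, 14, 2);  5: (2, 4, 6, 10);  6: (1, 5, 8, 5);  7: (3, 0, 14, 2);  8: (1, 7, 9, 3);  9: (7, 2, 10, 6);  10: (1, 7, 9, 3);  11: (3, 0, 14, 2);  12: (3, 0, 14, 2);  13: (7, 2, 10, 6);  14: (1, 5, 8, 5);  15: (7, 2, 10, 6);  16: (1, 7, 9, 3);  17: (2, 4, 6, 10);  18: (3, 0, 14, 2);  19: (2, 4, 6, 10)

Grouping the 19 weights by Ā_29-representative: 5 linkage classes.

[[1, 2, 5, 17, 19], [3, 9, 13, 15], [4, 7, 11, 12, 18], [6, 14], [8, 10, 16]]


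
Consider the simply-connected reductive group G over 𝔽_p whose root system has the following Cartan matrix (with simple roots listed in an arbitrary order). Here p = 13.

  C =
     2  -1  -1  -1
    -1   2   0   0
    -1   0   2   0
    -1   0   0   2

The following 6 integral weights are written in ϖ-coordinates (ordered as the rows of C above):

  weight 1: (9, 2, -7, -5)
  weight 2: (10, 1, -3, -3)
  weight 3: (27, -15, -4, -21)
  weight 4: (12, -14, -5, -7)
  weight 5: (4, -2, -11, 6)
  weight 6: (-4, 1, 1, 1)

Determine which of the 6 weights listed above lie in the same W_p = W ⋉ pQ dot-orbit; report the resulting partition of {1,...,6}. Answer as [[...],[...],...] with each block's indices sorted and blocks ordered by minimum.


Cartan matrix: type D_4 (|W|=192); un-permuting the 4 rows.

Ā_13 reps of the 6 weights (D_4, coords as presented):

  λ_1+ρ ↦ (0, 3, 6, 4);  λ_2+ρ ↦ (0, 2, 2, 2);  λ_3+ρ ↦ (1, 5, 4, 1);  λ_4+ρ ↦ (0, 3, 6, 4);  λ_5+ρ ↦ (1, 5, 4, 1);  λ_6+ρ ↦ (0, 1, 1, 1)

Linkage partition of the 6 weights (4 classes, p=13):

[[1, 4], [2], [3, 5], [6]]


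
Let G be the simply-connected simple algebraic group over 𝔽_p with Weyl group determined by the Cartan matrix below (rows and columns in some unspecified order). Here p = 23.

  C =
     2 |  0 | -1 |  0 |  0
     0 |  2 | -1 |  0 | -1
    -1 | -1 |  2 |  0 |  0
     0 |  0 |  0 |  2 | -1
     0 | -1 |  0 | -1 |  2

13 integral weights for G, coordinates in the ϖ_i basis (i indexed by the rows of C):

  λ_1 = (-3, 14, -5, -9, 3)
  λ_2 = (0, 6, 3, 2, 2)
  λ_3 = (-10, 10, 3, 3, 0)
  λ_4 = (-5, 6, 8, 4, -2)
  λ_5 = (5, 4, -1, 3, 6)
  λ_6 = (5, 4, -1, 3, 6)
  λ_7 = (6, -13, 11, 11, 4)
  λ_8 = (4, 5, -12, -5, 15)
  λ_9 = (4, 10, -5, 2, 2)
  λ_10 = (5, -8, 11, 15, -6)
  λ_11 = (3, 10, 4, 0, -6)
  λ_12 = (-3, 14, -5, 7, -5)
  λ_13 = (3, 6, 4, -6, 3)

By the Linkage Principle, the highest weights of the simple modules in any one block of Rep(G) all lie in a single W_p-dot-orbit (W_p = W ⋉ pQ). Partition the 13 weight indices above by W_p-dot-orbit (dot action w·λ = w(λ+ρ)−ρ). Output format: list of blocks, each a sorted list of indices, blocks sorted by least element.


Type A_5, rank 5, |W|=720; reorder rows/cols to standard.

Ā_23 reps of the 13 weights (A_5, coords as presented):

  λ_1+ρ ↦ (4, 5, 2, 4, 4) · λ_2+ρ ↦ (1, 7, 4, 3, 3) · λ_3+ρ ↦ (4, 6, 5, 4, 1) · λ_4+ρ ↦ (4, 6, 5, 4, 1) · λ_5+ρ ↦ (6, 5, 0, 4, 7) · λ_6+ρ ↦ (6, 5, 0, 4, 7) · λ_7+ρ ↦ (6, 5, 0, 4, 7) · λ_8+ρ ↦ (6, 5, 0, 4, 7) · λ_9+ρ ↦ (1, 7, 4, 3, 3) · λ_10+ρ ↦ (6, 5, 0, 4, 7) · λ_11+ρ ↦ (4, 6, 5, 4, 1) · λ_12+ρ ↦ (4, 5, 2, 4, 4) · λ_13+ρ ↦ (4, 6, 5, 4, 1)

The 13 indices split into 4 linkage classes (same alcove rep ⇔ same W_23-dot-orbit):

[[1, 12], [2, 9], [3, 4, 11, 13], [5, 6, 7, 8, 10]]


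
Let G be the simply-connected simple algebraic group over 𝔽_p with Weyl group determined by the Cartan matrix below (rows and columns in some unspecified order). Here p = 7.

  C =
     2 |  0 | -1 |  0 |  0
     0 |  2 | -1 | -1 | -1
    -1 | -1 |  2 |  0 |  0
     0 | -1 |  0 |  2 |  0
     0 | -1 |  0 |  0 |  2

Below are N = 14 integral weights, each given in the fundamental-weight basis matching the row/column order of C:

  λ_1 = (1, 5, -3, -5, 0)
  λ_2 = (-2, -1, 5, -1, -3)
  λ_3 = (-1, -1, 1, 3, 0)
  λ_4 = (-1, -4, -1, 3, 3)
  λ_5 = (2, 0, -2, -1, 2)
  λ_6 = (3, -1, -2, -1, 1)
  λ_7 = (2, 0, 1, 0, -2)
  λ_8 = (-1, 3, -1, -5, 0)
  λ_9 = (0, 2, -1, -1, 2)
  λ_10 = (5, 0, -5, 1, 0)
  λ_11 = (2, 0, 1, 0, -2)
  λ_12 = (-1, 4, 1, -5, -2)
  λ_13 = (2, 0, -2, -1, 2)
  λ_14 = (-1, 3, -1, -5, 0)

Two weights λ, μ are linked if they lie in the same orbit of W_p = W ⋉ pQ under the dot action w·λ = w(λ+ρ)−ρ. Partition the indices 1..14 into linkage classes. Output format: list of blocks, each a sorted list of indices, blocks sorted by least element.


Type D_5, rank 5, |W|=1920; reorder rows/cols to standard.

Folding the 14 weights λ_j+ρ into Ā_7 (reps in the given 5-coord order):

    [1] (0, 0, 0, 4, 1)
    [2] (1, 0, 1, 2, 0)
    [3] (0, 0, 0, 4, 1)
    [4] (3, 0, 0, 1, 1)
    [5] (2, 0, 1, 0, 3)
    [6] (3, 0, 0, 1, 1)
    [7] (3, 0, 0, 1, 1)
    [8] (0, 0, 0, 4, 1)
    [9] (2, 0, 1, 0, 3)
    [10] (2, 0, 1, 1, 2)
    [11] (3, 0, 0, 1, 1)
    [12] (0, 0, 0, 4, 1)
    [13] (2, 0, 1, 0, 3)
    [14] (0, 0, 0, 4, 1)

The 14 indices split into 5 linkage classes (same alcove rep ⇔ same W_7-dot-orbit):

[[1, 3, 8, 12, 14], [2], [4, 6, 7, 11], [5, 9, 13], [10]]


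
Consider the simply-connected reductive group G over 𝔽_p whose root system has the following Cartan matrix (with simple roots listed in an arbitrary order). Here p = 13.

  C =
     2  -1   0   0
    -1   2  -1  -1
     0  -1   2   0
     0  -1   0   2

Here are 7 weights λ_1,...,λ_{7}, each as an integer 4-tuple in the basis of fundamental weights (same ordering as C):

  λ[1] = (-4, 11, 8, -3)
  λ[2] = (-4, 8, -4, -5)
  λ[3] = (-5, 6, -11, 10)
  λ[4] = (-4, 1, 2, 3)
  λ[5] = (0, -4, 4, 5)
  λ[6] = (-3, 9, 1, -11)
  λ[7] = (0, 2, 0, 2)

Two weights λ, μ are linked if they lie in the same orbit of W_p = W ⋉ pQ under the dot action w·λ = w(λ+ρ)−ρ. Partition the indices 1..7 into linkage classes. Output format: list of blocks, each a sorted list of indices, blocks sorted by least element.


Root system D_4: the 4×4 matrix C matches after relabeling.

Each λ_j+ρ reduced to Ā_13; 4-tuples below use C's row order:

  λ_1 → (2, 1, 2, 3)
  λ_2 → (2, 1, 2, 3)
  λ_3 → (2, 1, 2, 3)
  λ_4 → (2, 1, 2, 3)
  λ_5 → (2, 1, 2, 3)
  λ_6 → (0, 2, 0, 8)
  λ_7 → (1, 3, 1, 3)

3 distinct reps among the 7 weights ⇒ 3 W_13-linkage classes:

[[1, 2, 3, 4, 5], [6], [7]]


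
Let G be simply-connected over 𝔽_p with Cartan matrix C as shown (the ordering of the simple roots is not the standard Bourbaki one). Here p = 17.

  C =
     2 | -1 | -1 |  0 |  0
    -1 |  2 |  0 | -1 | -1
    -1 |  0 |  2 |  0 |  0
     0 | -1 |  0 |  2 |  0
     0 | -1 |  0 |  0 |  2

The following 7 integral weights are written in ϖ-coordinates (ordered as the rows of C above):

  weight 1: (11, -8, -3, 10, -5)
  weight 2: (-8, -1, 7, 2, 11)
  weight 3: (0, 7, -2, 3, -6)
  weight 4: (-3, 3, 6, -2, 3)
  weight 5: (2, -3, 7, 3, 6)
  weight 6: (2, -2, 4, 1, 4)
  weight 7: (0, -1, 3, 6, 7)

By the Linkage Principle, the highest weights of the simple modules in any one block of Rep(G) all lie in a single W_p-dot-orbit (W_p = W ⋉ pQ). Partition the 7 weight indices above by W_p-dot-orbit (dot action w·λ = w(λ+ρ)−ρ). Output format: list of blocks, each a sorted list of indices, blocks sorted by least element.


D_5 Cartan matrix, 5 simple roots permuted; ρ=(1,1,1,1,1).

Each λ_j+ρ reduced to Ā_17; 5-tuples below use C's row order:

  λ_1+ρ ↦ (1, 3, 1, 0, 7) · λ_2+ρ ↦ (0, 3, 1, 4, 5) · λ_3+ρ ↦ (0, 3, 1, 4, 5) · λ_4+ρ ↦ (2, 1, 5, 1, 4) · λ_5+ρ ↦ (2, 1, 5, 1, 4) · λ_6+ρ ↦ (2, 1, 5, 1, 4) · λ_7+ρ ↦ (0, 3, 1, 4, 5)

3 distinct reps among the 7 weights ⇒ 3 W_17-linkage classes:

[[1], [2, 3, 7], [4, 5, 6]]
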